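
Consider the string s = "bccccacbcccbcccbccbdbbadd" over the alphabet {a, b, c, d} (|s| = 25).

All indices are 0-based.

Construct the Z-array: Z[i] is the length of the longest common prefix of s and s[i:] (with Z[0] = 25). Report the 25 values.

[25, 0, 0, 0, 0, 0, 0, 4, 0, 0, 0, 4, 0, 0, 0, 3, 0, 0, 1, 0, 1, 1, 0, 0, 0]

Z[0]=25
i=1: fresh scan; Z[1]=0
i=2: fresh scan; Z[2]=0
i=3: fresh scan; Z[3]=0
i=4: fresh scan; Z[4]=0
i=5: fresh scan; Z[5]=0
i=6: fresh scan; Z[6]=0
i=7: fresh scan; Z[7]=4 grow→box=[7,11)
i=8: min(r-i=3, Z[1]=0)=0; Z[8]=0
i=9: min(r-i=2, Z[2]=0)=0; Z[9]=0
i=10: min(r-i=1, Z[3]=0)=0; Z[10]=0
i=11: fresh scan; Z[11]=4 grow→box=[11,15)
i=12: min(r-i=3, Z[1]=0)=0; Z[12]=0
i=13: min(r-i=2, Z[2]=0)=0; Z[13]=0
i=14: min(r-i=1, Z[3]=0)=0; Z[14]=0
i=15: fresh scan; Z[15]=3 grow→box=[15,18)
i=16: min(r-i=2, Z[1]=0)=0; Z[16]=0
i=17: min(r-i=1, Z[2]=0)=0; Z[17]=0
i=18: fresh scan; Z[18]=1 grow→box=[18,19)
i=19: fresh scan; Z[19]=0
i=20: fresh scan; Z[20]=1 grow→box=[20,21)
i=21: fresh scan; Z[21]=1 grow→box=[21,22)
i=22: fresh scan; Z[22]=0
i=23: fresh scan; Z[23]=0
i=24: fresh scan; Z[24]=0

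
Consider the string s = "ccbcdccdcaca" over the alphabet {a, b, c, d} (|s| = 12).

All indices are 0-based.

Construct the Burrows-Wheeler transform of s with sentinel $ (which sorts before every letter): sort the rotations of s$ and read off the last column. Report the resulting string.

acccadc$dcbcc

rank  rotation       last
    0  $ccbcdccdcaca  a
    1  a$ccbcdccdcac  c
    2  aca$ccbcdccdc  c
    3  bcdccdcaca$cc  c
    4  ca$ccbcdccdca  a
    5  caca$ccbcdccd  d
    6  cbcdccdcaca$c  c
    7  ccbcdccdcaca$  $
    8  ccdcaca$ccbcd  d
    9  cdcaca$ccbcdc  c
   10  cdccdcaca$ccb  b
   11  dcaca$ccbcdcc  c
   12  dccdcaca$ccbc  c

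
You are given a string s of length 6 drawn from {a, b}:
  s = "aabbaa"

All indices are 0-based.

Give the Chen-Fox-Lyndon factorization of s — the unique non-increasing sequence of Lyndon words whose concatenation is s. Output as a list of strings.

["aabb", "a", "a"]

emit factor 1: 'aabb' (i=0, period=4)
emit factor 2: 'a' (i=4, period=1)
emit factor 3: 'a' (i=5, period=1)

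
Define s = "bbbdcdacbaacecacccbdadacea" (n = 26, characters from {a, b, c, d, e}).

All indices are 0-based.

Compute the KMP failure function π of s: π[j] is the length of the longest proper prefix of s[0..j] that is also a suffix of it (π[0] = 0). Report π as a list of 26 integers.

π[0] = 0
j=1 s[j]='b': π[1]=1 (border 'b')
j=2 s[j]='b': π[2]=2 (border 'bb')
j=3 s[j]='d': k: 2→1→0; π[3]=0 (border '')
j=4 s[j]='c': π[4]=0 (border '')
j=5 s[j]='d': π[5]=0 (border '')
j=6 s[j]='a': π[6]=0 (border '')
j=7 s[j]='c': π[7]=0 (border '')
j=8 s[j]='b': π[8]=1 (border 'b')
j=9 s[j]='a': k: 1→0; π[9]=0 (border '')
j=10 s[j]='a': π[10]=0 (border '')
j=11 s[j]='c': π[11]=0 (border '')
j=12 s[j]='e': π[12]=0 (border '')
j=13 s[j]='c': π[13]=0 (border '')
j=14 s[j]='a': π[14]=0 (border '')
j=15 s[j]='c': π[15]=0 (border '')
j=16 s[j]='c': π[16]=0 (border '')
j=17 s[j]='c': π[17]=0 (border '')
j=18 s[j]='b': π[18]=1 (border 'b')
j=19 s[j]='d': k: 1→0; π[19]=0 (border '')
j=20 s[j]='a': π[20]=0 (border '')
j=21 s[j]='d': π[21]=0 (border '')
j=22 s[j]='a': π[22]=0 (border '')
j=23 s[j]='c': π[23]=0 (border '')
j=24 s[j]='e': π[24]=0 (border '')
j=25 s[j]='a': π[25]=0 (border '')

[0, 1, 2, 0, 0, 0, 0, 0, 1, 0, 0, 0, 0, 0, 0, 0, 0, 0, 1, 0, 0, 0, 0, 0, 0, 0]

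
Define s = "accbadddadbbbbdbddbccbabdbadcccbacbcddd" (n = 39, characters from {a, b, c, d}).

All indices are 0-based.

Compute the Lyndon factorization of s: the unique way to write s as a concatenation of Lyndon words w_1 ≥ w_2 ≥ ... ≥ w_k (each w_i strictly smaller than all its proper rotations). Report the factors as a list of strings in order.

emit factor 1: 'accbadddadbbbbdbddbccb' (i=0, period=22)
emit factor 2: 'abdbadcccbacbcddd' (i=22, period=17)

["accbadddadbbbbdbddbccb", "abdbadcccbacbcddd"]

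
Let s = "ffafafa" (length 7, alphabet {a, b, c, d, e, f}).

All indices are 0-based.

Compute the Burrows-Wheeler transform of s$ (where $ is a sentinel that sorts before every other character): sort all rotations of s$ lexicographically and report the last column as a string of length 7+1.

rank  rotation  last
    0  $ffafafa  a
    1  a$ffafaf  f
    2  afa$ffaf  f
    3  afafa$ff  f
    4  fa$ffafa  a
    5  fafa$ffa  a
    6  fafafa$f  f
    7  ffafafa$  $

afffaaf$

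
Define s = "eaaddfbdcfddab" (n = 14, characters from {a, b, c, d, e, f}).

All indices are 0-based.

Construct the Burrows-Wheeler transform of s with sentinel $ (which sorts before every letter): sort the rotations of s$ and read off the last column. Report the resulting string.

bedaafddbfad$dc

rank  rotation         last
    0  $eaaddfbdcfddab  b
    1  aaddfbdcfddab$e  e
    2  ab$eaaddfbdcfdd  d
    3  addfbdcfddab$ea  a
    4  b$eaaddfbdcfdda  a
    5  bdcfddab$eaaddf  f
    6  cfddab$eaaddfbd  d
    7  dab$eaaddfbdcfd  d
    8  dcfddab$eaaddfb  b
    9  ddab$eaaddfbdcf  f
   10  ddfbdcfddab$eaa  a
   11  dfbdcfddab$eaad  d
   12  eaaddfbdcfddab$  $
   13  fbdcfddab$eaadd  d
   14  fddab$eaaddfbdc  c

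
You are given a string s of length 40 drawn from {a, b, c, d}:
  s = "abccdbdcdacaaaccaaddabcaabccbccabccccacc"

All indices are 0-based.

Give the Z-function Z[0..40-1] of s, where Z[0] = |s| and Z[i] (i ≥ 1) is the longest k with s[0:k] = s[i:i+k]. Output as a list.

[40, 0, 0, 0, 0, 0, 0, 0, 0, 1, 0, 1, 1, 1, 0, 0, 1, 1, 0, 0, 3, 0, 0, 1, 4, 0, 0, 0, 0, 0, 0, 4, 0, 0, 0, 0, 0, 1, 0, 0]

Z[0]=40
i=1: outside box; Z[1]=0
i=2: outside box; Z[2]=0
i=3: outside box; Z[3]=0
i=4: outside box; Z[4]=0
i=5: outside box; Z[5]=0
i=6: outside box; Z[6]=0
i=7: outside box; Z[7]=0
i=8: outside box; Z[8]=0
i=9: outside box; Z[9]=1 grow→box=[9,10)
i=10: outside box; Z[10]=0
i=11: outside box; Z[11]=1 grow→box=[11,12)
i=12: outside box; Z[12]=1 grow→box=[12,13)
i=13: outside box; Z[13]=1 grow→box=[13,14)
i=14: outside box; Z[14]=0
i=15: outside box; Z[15]=0
i=16: outside box; Z[16]=1 grow→box=[16,17)
i=17: outside box; Z[17]=1 grow→box=[17,18)
i=18: outside box; Z[18]=0
i=19: outside box; Z[19]=0
i=20: outside box; Z[20]=3 grow→box=[20,23)
i=21: min(r-i=2, Z[1]=0)=0; Z[21]=0
i=22: min(r-i=1, Z[2]=0)=0; Z[22]=0
i=23: outside box; Z[23]=1 grow→box=[23,24)
i=24: outside box; Z[24]=4 grow→box=[24,28)
i=25: min(r-i=3, Z[1]=0)=0; Z[25]=0
i=26: min(r-i=2, Z[2]=0)=0; Z[26]=0
i=27: min(r-i=1, Z[3]=0)=0; Z[27]=0
i=28: outside box; Z[28]=0
i=29: outside box; Z[29]=0
i=30: outside box; Z[30]=0
i=31: outside box; Z[31]=4 grow→box=[31,35)
i=32: min(r-i=3, Z[1]=0)=0; Z[32]=0
i=33: min(r-i=2, Z[2]=0)=0; Z[33]=0
i=34: min(r-i=1, Z[3]=0)=0; Z[34]=0
i=35: outside box; Z[35]=0
i=36: outside box; Z[36]=0
i=37: outside box; Z[37]=1 grow→box=[37,38)
i=38: outside box; Z[38]=0
i=39: outside box; Z[39]=0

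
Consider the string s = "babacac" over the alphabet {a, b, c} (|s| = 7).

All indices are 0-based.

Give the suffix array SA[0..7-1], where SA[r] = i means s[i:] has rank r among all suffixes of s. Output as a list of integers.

sorted suffixes:
  #0 SA[0]=1  'abacac'
  #1 SA[1]=5  'ac'
  #2 SA[2]=3  'acac'
  #3 SA[3]=0  'babacac'
  #4 SA[4]=2  'bacac'
  #5 SA[5]=6  'c'
  #6 SA[6]=4  'cac'

[1, 5, 3, 0, 2, 6, 4]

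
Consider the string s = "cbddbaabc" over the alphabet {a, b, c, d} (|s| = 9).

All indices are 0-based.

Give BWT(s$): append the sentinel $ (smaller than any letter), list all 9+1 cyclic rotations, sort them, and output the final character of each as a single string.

rank  rotation    last
    0  $cbddbaabc  c
    1  aabc$cbddb  b
    2  abc$cbddba  a
    3  baabc$cbdd  d
    4  bc$cbddbaa  a
    5  bddbaabc$c  c
    6  c$cbddbaab  b
    7  cbddbaabc$  $
    8  dbaabc$cbd  d
    9  ddbaabc$cb  b

cbadacb$db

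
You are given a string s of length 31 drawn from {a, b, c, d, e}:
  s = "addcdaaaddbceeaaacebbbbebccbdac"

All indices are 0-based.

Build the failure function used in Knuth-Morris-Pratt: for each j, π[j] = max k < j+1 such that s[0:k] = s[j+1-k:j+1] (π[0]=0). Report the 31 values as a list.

[0, 0, 0, 0, 0, 1, 1, 1, 2, 3, 0, 0, 0, 0, 1, 1, 1, 0, 0, 0, 0, 0, 0, 0, 0, 0, 0, 0, 0, 1, 0]

π[0] = 0
j=1 s[j]='d': π[1]=0 (border '')
j=2 s[j]='d': π[2]=0 (border '')
j=3 s[j]='c': π[3]=0 (border '')
j=4 s[j]='d': π[4]=0 (border '')
j=5 s[j]='a': π[5]=1 (border 'a')
j=6 s[j]='a': k: 1→0; π[6]=1 (border 'a')
j=7 s[j]='a': k: 1→0; π[7]=1 (border 'a')
j=8 s[j]='d': π[8]=2 (border 'ad')
j=9 s[j]='d': π[9]=3 (border 'add')
j=10 s[j]='b': k: 3→0; π[10]=0 (border '')
j=11 s[j]='c': π[11]=0 (border '')
j=12 s[j]='e': π[12]=0 (border '')
j=13 s[j]='e': π[13]=0 (border '')
j=14 s[j]='a': π[14]=1 (border 'a')
j=15 s[j]='a': k: 1→0; π[15]=1 (border 'a')
j=16 s[j]='a': k: 1→0; π[16]=1 (border 'a')
j=17 s[j]='c': k: 1→0; π[17]=0 (border '')
j=18 s[j]='e': π[18]=0 (border '')
j=19 s[j]='b': π[19]=0 (border '')
j=20 s[j]='b': π[20]=0 (border '')
j=21 s[j]='b': π[21]=0 (border '')
j=22 s[j]='b': π[22]=0 (border '')
j=23 s[j]='e': π[23]=0 (border '')
j=24 s[j]='b': π[24]=0 (border '')
j=25 s[j]='c': π[25]=0 (border '')
j=26 s[j]='c': π[26]=0 (border '')
j=27 s[j]='b': π[27]=0 (border '')
j=28 s[j]='d': π[28]=0 (border '')
j=29 s[j]='a': π[29]=1 (border 'a')
j=30 s[j]='c': k: 1→0; π[30]=0 (border '')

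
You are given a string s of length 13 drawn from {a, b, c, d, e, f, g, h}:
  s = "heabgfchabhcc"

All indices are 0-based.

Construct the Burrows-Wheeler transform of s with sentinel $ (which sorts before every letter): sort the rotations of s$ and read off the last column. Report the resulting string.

rank  rotation        last
    0  $heabgfchabhcc  c
    1  abgfchabhcc$he  e
    2  abhcc$heabgfch  h
    3  bgfchabhcc$hea  a
    4  bhcc$heabgfcha  a
    5  c$heabgfchabhc  c
    6  cc$heabgfchabh  h
    7  chabhcc$heabgf  f
    8  eabgfchabhcc$h  h
    9  fchabhcc$heabg  g
   10  gfchabhcc$heab  b
   11  habhcc$heabgfc  c
   12  hcc$heabgfchab  b
   13  heabgfchabhcc$  $

cehaachfhgbcb$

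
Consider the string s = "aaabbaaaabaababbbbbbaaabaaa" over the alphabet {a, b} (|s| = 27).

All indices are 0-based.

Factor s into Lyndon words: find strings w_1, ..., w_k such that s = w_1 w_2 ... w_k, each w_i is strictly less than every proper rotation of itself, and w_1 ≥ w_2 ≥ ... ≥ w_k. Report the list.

emit factor 1: 'aaabb' (i=0, period=5)
emit factor 2: 'aaaabaababbbbbbaaab' (i=5, period=19)
emit factor 3: 'a' (i=24, period=1)
emit factor 4: 'a' (i=25, period=1)
emit factor 5: 'a' (i=26, period=1)

["aaabb", "aaaabaababbbbbbaaab", "a", "a", "a"]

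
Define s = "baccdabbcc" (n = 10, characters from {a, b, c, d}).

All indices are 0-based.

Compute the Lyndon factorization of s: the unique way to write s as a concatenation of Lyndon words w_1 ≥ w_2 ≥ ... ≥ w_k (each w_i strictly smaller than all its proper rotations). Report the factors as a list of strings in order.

["b", "accd", "abbcc"]

emit factor 1: 'b' (i=0, period=1)
emit factor 2: 'accd' (i=1, period=4)
emit factor 3: 'abbcc' (i=5, period=5)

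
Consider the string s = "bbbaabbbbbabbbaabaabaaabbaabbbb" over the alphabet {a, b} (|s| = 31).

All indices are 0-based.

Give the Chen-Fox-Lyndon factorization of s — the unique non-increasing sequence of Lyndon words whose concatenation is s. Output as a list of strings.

emit factor 1: 'b' (i=0, period=1)
emit factor 2: 'b' (i=1, period=1)
emit factor 3: 'b' (i=2, period=1)
emit factor 4: 'aabbbbbabbb' (i=3, period=11)
emit factor 5: 'aab' (i=14, period=3)
emit factor 6: 'aab' (i=17, period=3)
emit factor 7: 'aaabbaabbbb' (i=20, period=11)

["b", "b", "b", "aabbbbbabbb", "aab", "aab", "aaabbaabbbb"]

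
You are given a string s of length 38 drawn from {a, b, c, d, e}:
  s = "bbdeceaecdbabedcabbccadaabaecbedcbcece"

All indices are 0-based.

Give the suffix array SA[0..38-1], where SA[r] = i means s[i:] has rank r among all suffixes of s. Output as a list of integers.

rank | idx | suffix
   0 |  23 | aabaecbedcbcece
   1 |  24 | abaecbedcbcece
   2 |  16 | abbccadaabaecbedcbcece
   3 |  11 | abedcabbccadaabaecbedcbcece
   4 |  21 | adaabaecbedcbcece
   5 |  26 | aecbedcbcece
   6 |   6 | aecdbabedcabbccadaabaecbedcbcece
   7 |  10 | babedcabbccadaabaecbedcbcece
   8 |  25 | baecbedcbcece
   9 |  17 | bbccadaabaecbedcbcece
  10 |   0 | bbdeceaecdbabedcabbccadaabaecbedcbcece
  11 |  18 | bccadaabaecbedcbcece
  12 |  33 | bcece
  13 |   1 | bdeceaecdbabedcabbccadaabaecbedcbcece
  14 |  12 | bedcabbccadaabaecbedcbcece
  15 |  29 | bedcbcece
  16 |  15 | cabbccadaabaecbedcbcece
  17 |  20 | cadaabaecbedcbcece
  18 |  32 | cbcece
  19 |  28 | cbedcbcece
  20 |  19 | ccadaabaecbedcbcece
  21 |   8 | cdbabedcabbccadaabaecbedcbcece
  22 |  36 | ce
  23 |   4 | ceaecdbabedcabbccadaabaecbedcbcece
  24 |  34 | cece
  25 |  22 | daabaecbedcbcece
  26 |   9 | dbabedcabbccadaabaecbedcbcece
  27 |  14 | dcabbccadaabaecbedcbcece
  28 |  31 | dcbcece
  29 |   2 | deceaecdbabedcabbccadaabaecbedcbcece
  30 |  37 | e
  31 |   5 | eaecdbabedcabbccadaabaecbedcbcece
  32 |  27 | ecbedcbcece
  33 |   7 | ecdbabedcabbccadaabaecbedcbcece
  34 |  35 | ece
  35 |   3 | eceaecdbabedcabbccadaabaecbedcbcece
  36 |  13 | edcabbccadaabaecbedcbcece
  37 |  30 | edcbcece

[23, 24, 16, 11, 21, 26, 6, 10, 25, 17, 0, 18, 33, 1, 12, 29, 15, 20, 32, 28, 19, 8, 36, 4, 34, 22, 9, 14, 31, 2, 37, 5, 27, 7, 35, 3, 13, 30]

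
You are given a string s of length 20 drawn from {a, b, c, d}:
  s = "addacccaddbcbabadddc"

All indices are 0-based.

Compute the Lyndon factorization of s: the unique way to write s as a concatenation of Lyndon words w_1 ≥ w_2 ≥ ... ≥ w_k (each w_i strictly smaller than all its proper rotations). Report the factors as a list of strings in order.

emit factor 1: 'add' (i=0, period=3)
emit factor 2: 'acccaddbcb' (i=3, period=10)
emit factor 3: 'abadddc' (i=13, period=7)

["add", "acccaddbcb", "abadddc"]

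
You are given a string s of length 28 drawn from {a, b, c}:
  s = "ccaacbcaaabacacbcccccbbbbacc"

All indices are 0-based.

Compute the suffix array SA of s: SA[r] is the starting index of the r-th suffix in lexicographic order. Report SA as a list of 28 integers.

rank | idx | suffix
   0 |   7 | aaabacacbcccccbbbbacc
   1 |   8 | aabacacbcccccbbbbacc
   2 |   2 | aacbcaaabacacbcccccbbbbacc
   3 |   9 | abacacbcccccbbbbacc
   4 |  11 | acacbcccccbbbbacc
   5 |   3 | acbcaaabacacbcccccbbbbacc
   6 |  13 | acbcccccbbbbacc
   7 |  25 | acc
   8 |  10 | bacacbcccccbbbbacc
   9 |  24 | bacc
  10 |  23 | bbacc
  11 |  22 | bbbacc
  12 |  21 | bbbbacc
  13 |   5 | bcaaabacacbcccccbbbbacc
  14 |  15 | bcccccbbbbacc
  15 |  27 | c
  16 |   6 | caaabacacbcccccbbbbacc
  17 |   1 | caacbcaaabacacbcccccbbbbacc
  18 |  12 | cacbcccccbbbbacc
  19 |  20 | cbbbbacc
  20 |   4 | cbcaaabacacbcccccbbbbacc
  21 |  14 | cbcccccbbbbacc
  22 |  26 | cc
  23 |   0 | ccaacbcaaabacacbcccccbbbbacc
  24 |  19 | ccbbbbacc
  25 |  18 | cccbbbbacc
  26 |  17 | ccccbbbbacc
  27 |  16 | cccccbbbbacc

[7, 8, 2, 9, 11, 3, 13, 25, 10, 24, 23, 22, 21, 5, 15, 27, 6, 1, 12, 20, 4, 14, 26, 0, 19, 18, 17, 16]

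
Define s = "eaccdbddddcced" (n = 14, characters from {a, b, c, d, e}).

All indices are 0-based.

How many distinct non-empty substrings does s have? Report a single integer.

92

sorted suffixes:
  #0 SA[0]=1  'accdbddddcced'
  #1 SA[1]=5  'bddddcced'
  #2 SA[2]=2  'ccdbddddcced'
  #3 SA[3]=10  'cced'
  #4 SA[4]=3  'cdbddddcced'
  #5 SA[5]=11  'ced'
  #6 SA[6]=13  'd'
  #7 SA[7]=4  'dbddddcced'
  #8 SA[8]=9  'dcced'
  #9 SA[9]=8  'ddcced'
  #10 SA[10]=7  'dddcced'
  #11 SA[11]=6  'ddddcced'
  #12 SA[12]=0  'eaccdbddddcced'
  #13 SA[13]=12  'ed'

SA = [1, 5, 2, 10, 3, 11, 13, 4, 9, 8, 7, 6, 0, 12]
rank  pair      lcp
   1  s[1:],s[5:]  0  ''
   2  s[5:],s[2:]  0  ''
   3  s[2:],s[10:]  2  'cc'
   4  s[10:],s[3:]  1  'c'
   5  s[3:],s[11:]  1  'c'
   6  s[11:],s[13:]  0  ''
   7  s[13:],s[4:]  1  'd'
   8  s[4:],s[9:]  1  'd'
   9  s[9:],s[8:]  1  'd'
  10  s[8:],s[7:]  2  'dd'
  11  s[7:],s[6:]  3  'ddd'
  12  s[6:],s[0:]  0  ''
  13  s[0:],s[12:]  1  'e'

n(n+1)/2 = 14·15/2 = 105
Σ LCP = 0 + 0 + 0 + 2 + 1 + 1 + 0 + 1 + 1 + 1 + 2 + 3 + 0 + 1 = 13
distinct = 105 − 13 = 92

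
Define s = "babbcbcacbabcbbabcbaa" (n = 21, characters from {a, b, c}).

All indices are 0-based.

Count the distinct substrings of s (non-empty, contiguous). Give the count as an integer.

192

rank | idx | suffix
   0 |  20 | a
   1 |  19 | aa
   2 |   1 | abbcbcacbabcbbabcbaa
   3 |  15 | abcbaa
   4 |  10 | abcbbabcbaa
   5 |   7 | acbabcbbabcbaa
   6 |  18 | baa
   7 |   0 | babbcbcacbabcbbabcbaa
   8 |  14 | babcbaa
   9 |   9 | babcbbabcbaa
  10 |  13 | bbabcbaa
  11 |   2 | bbcbcacbabcbbabcbaa
  12 |   5 | bcacbabcbbabcbaa
  13 |  16 | bcbaa
  14 |  11 | bcbbabcbaa
  15 |   3 | bcbcacbabcbbabcbaa
  16 |   6 | cacbabcbbabcbaa
  17 |  17 | cbaa
  18 |   8 | cbabcbbabcbaa
  19 |  12 | cbbabcbaa
  20 |   4 | cbcacbabcbbabcbaa

SA = [20, 19, 1, 15, 10, 7, 18, 0, 14, 9, 13, 2, 5, 16, 11, 3, 6, 17, 8, 12, 4]
[i] adj suffixes → lcp
  [1] 20/19 → 1 ('a')
  [2] 19/1 → 1 ('a')
  [3] 1/15 → 2 ('ab')
  [4] 15/10 → 4 ('abcb')
  [5] 10/7 → 1 ('a')
  [6] 7/18 → 0 ('')
  [7] 18/0 → 2 ('ba')
  [8] 0/14 → 3 ('bab')
  [9] 14/9 → 5 ('babcb')
  [10] 9/13 → 1 ('b')
  [11] 13/2 → 2 ('bb')
  [12] 2/5 → 1 ('b')
  [13] 5/16 → 2 ('bc')
  [14] 16/11 → 3 ('bcb')
  [15] 11/3 → 3 ('bcb')
  [16] 3/6 → 0 ('')
  [17] 6/17 → 1 ('c')
  [18] 17/8 → 3 ('cba')
  [19] 8/12 → 2 ('cb')
  [20] 12/4 → 2 ('cb')

n(n+1)/2 = 21·22/2 = 231
Σ LCP = 0 + 1 + 1 + 2 + 4 + 1 + 0 + 2 + 3 + 5 + 1 + 2 + 1 + 2 + 3 + 3 + 0 + 1 + 3 + 2 + 2 = 39
distinct = 231 − 39 = 192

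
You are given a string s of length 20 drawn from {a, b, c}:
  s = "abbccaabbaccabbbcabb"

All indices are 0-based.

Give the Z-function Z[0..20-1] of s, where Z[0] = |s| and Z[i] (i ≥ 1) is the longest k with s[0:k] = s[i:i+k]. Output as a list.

Z[0]=20
i=1: fresh scan; Z[1]=0
i=2: fresh scan; Z[2]=0
i=3: fresh scan; Z[3]=0
i=4: fresh scan; Z[4]=0
i=5: fresh scan; Z[5]=1 scan→box=[5,6)
i=6: fresh scan; Z[6]=3 scan→box=[6,9)
i=7: min(r-i=2, Z[1]=0)=0; Z[7]=0
i=8: min(r-i=1, Z[2]=0)=0; Z[8]=0
i=9: fresh scan; Z[9]=1 scan→box=[9,10)
i=10: fresh scan; Z[10]=0
i=11: fresh scan; Z[11]=0
i=12: fresh scan; Z[12]=3 scan→box=[12,15)
i=13: min(r-i=2, Z[1]=0)=0; Z[13]=0
i=14: min(r-i=1, Z[2]=0)=0; Z[14]=0
i=15: fresh scan; Z[15]=0
i=16: fresh scan; Z[16]=0
i=17: fresh scan; Z[17]=3 scan→box=[17,20)
i=18: min(r-i=2, Z[1]=0)=0; Z[18]=0
i=19: min(r-i=1, Z[2]=0)=0; Z[19]=0

[20, 0, 0, 0, 0, 1, 3, 0, 0, 1, 0, 0, 3, 0, 0, 0, 0, 3, 0, 0]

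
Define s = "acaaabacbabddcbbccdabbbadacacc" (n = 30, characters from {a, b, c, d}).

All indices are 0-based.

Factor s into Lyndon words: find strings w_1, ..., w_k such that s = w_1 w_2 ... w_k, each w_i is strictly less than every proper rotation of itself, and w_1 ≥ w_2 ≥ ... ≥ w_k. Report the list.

["ac", "aaabacbabddcbbccdabbbadacacc"]

emit factor 1: 'ac' (i=0, period=2)
emit factor 2: 'aaabacbabddcbbccdabbbadacacc' (i=2, period=28)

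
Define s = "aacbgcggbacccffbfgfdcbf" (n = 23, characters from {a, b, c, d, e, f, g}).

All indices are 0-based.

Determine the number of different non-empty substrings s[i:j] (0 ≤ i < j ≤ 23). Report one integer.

rank | idx | suffix
   0 |   0 | aacbgcggbacccffbfgfdcbf
   1 |   1 | acbgcggbacccffbfgfdcbf
   2 |   9 | acccffbfgfdcbf
   3 |   8 | bacccffbfgfdcbf
   4 |  21 | bf
   5 |  15 | bfgfdcbf
   6 |   3 | bgcggbacccffbfgfdcbf
   7 |  20 | cbf
   8 |   2 | cbgcggbacccffbfgfdcbf
   9 |  10 | cccffbfgfdcbf
  10 |  11 | ccffbfgfdcbf
  11 |  12 | cffbfgfdcbf
  12 |   5 | cggbacccffbfgfdcbf
  13 |  19 | dcbf
  14 |  22 | f
  15 |  14 | fbfgfdcbf
  16 |  18 | fdcbf
  17 |  13 | ffbfgfdcbf
  18 |  16 | fgfdcbf
  19 |   7 | gbacccffbfgfdcbf
  20 |   4 | gcggbacccffbfgfdcbf
  21 |  17 | gfdcbf
  22 |   6 | ggbacccffbfgfdcbf

SA = [0, 1, 9, 8, 21, 15, 3, 20, 2, 10, 11, 12, 5, 19, 22, 14, 18, 13, 16, 7, 4, 17, 6]
rank  pair      lcp
   1  s[0:],s[1:]  1  'a'
   2  s[1:],s[9:]  2  'ac'
   3  s[9:],s[8:]  0  ''
   4  s[8:],s[21:]  1  'b'
   5  s[21:],s[15:]  2  'bf'
   6  s[15:],s[3:]  1  'b'
   7  s[3:],s[20:]  0  ''
   8  s[20:],s[2:]  2  'cb'
   9  s[2:],s[10:]  1  'c'
  10  s[10:],s[11:]  2  'cc'
  11  s[11:],s[12:]  1  'c'
  12  s[12:],s[5:]  1  'c'
  13  s[5:],s[19:]  0  ''
  14  s[19:],s[22:]  0  ''
  15  s[22:],s[14:]  1  'f'
  16  s[14:],s[18:]  1  'f'
  17  s[18:],s[13:]  1  'f'
  18  s[13:],s[16:]  1  'f'
  19  s[16:],s[7:]  0  ''
  20  s[7:],s[4:]  1  'g'
  21  s[4:],s[17:]  1  'g'
  22  s[17:],s[6:]  1  'g'

n(n+1)/2 = 23·24/2 = 276
Σ LCP = 0 + 1 + 2 + 0 + 1 + 2 + 1 + 0 + 2 + 1 + 2 + 1 + 1 + 0 + 0 + 1 + 1 + 1 + 1 + 0 + 1 + 1 + 1 = 21
distinct = 276 − 21 = 255

255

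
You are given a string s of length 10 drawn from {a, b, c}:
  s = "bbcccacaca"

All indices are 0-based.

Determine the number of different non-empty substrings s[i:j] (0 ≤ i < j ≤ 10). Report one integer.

sorted suffixes:
  #0 SA[0]=9  'a'
  #1 SA[1]=7  'aca'
  #2 SA[2]=5  'acaca'
  #3 SA[3]=0  'bbcccacaca'
  #4 SA[4]=1  'bcccacaca'
  #5 SA[5]=8  'ca'
  #6 SA[6]=6  'caca'
  #7 SA[7]=4  'cacaca'
  #8 SA[8]=3  'ccacaca'
  #9 SA[9]=2  'cccacaca'

SA = [9, 7, 5, 0, 1, 8, 6, 4, 3, 2]
i: (SA[i-1],SA[i]) lcp shared
  1: (9,7) 1 'a'
  2: (7,5) 3 'aca'
  3: (5,0) 0 ''
  4: (0,1) 1 'b'
  5: (1,8) 0 ''
  6: (8,6) 2 'ca'
  7: (6,4) 4 'caca'
  8: (4,3) 1 'c'
  9: (3,2) 2 'cc'

n(n+1)/2 = 10·11/2 = 55
Σ LCP = 0 + 1 + 3 + 0 + 1 + 0 + 2 + 4 + 1 + 2 = 14
distinct = 55 − 14 = 41

41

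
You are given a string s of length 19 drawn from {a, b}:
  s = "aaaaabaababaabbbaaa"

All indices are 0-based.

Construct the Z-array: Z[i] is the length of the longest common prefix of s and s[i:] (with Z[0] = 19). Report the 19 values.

Z[0]=19
i=1: fresh scan; Z[1]=4 scan→box=[1,5)
i=2: min(r-i=3, Z[1]=4)=3; Z[2]=3
i=3: min(r-i=2, Z[2]=3)=2; Z[3]=2
i=4: min(r-i=1, Z[3]=2)=1; Z[4]=1
i=5: fresh scan; Z[5]=0
i=6: fresh scan; Z[6]=2 scan→box=[6,8)
i=7: min(r-i=1, Z[1]=4)=1; Z[7]=1
i=8: fresh scan; Z[8]=0
i=9: fresh scan; Z[9]=1 scan→box=[9,10)
i=10: fresh scan; Z[10]=0
i=11: fresh scan; Z[11]=2 scan→box=[11,13)
i=12: min(r-i=1, Z[1]=4)=1; Z[12]=1
i=13: fresh scan; Z[13]=0
i=14: fresh scan; Z[14]=0
i=15: fresh scan; Z[15]=0
i=16: fresh scan; Z[16]=3 scan→box=[16,19)
i=17: min(r-i=2, Z[1]=4)=2; Z[17]=2
i=18: min(r-i=1, Z[2]=3)=1; Z[18]=1

[19, 4, 3, 2, 1, 0, 2, 1, 0, 1, 0, 2, 1, 0, 0, 0, 3, 2, 1]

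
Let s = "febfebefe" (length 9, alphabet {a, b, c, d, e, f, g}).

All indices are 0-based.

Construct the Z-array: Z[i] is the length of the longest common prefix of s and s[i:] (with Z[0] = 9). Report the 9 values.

[9, 0, 0, 3, 0, 0, 0, 2, 0]

Z[0]=9
i=1: i≥r, start 0; Z[1]=0
i=2: i≥r, start 0; Z[2]=0
i=3: i≥r, start 0; Z[3]=3 scan→box=[3,6)
i=4: min(r-i=2, Z[1]=0)=0; Z[4]=0
i=5: min(r-i=1, Z[2]=0)=0; Z[5]=0
i=6: i≥r, start 0; Z[6]=0
i=7: i≥r, start 0; Z[7]=2 scan→box=[7,9)
i=8: min(r-i=1, Z[1]=0)=0; Z[8]=0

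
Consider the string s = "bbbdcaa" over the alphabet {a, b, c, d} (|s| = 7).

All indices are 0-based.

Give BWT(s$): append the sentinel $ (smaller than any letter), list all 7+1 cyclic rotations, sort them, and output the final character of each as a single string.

aac$bbdb

rank  rotation  last
    0  $bbbdcaa  a
    1  a$bbbdca  a
    2  aa$bbbdc  c
    3  bbbdcaa$  $
    4  bbdcaa$b  b
    5  bdcaa$bb  b
    6  caa$bbbd  d
    7  dcaa$bbb  b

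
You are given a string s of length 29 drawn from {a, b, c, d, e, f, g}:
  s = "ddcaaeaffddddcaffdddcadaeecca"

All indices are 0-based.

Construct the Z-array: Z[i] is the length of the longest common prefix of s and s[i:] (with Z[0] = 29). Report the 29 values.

Z[0]=29
i=1: fresh scan; Z[1]=1 grow→box=[1,2)
i=2: fresh scan; Z[2]=0
i=3: fresh scan; Z[3]=0
i=4: fresh scan; Z[4]=0
i=5: fresh scan; Z[5]=0
i=6: fresh scan; Z[6]=0
i=7: fresh scan; Z[7]=0
i=8: fresh scan; Z[8]=0
i=9: fresh scan; Z[9]=2 grow→box=[9,11)
i=10: min(r-i=1, Z[1]=1)=1; Z[10]=2 grow→box=[10,12)
i=11: min(r-i=1, Z[1]=1)=1; Z[11]=4 grow→box=[11,15)
i=12: min(r-i=3, Z[1]=1)=1; Z[12]=1
i=13: min(r-i=2, Z[2]=0)=0; Z[13]=0
i=14: min(r-i=1, Z[3]=0)=0; Z[14]=0
i=15: fresh scan; Z[15]=0
i=16: fresh scan; Z[16]=0
i=17: fresh scan; Z[17]=2 grow→box=[17,19)
i=18: min(r-i=1, Z[1]=1)=1; Z[18]=4 grow→box=[18,22)
i=19: min(r-i=3, Z[1]=1)=1; Z[19]=1
i=20: min(r-i=2, Z[2]=0)=0; Z[20]=0
i=21: min(r-i=1, Z[3]=0)=0; Z[21]=0
i=22: fresh scan; Z[22]=1 grow→box=[22,23)
i=23: fresh scan; Z[23]=0
i=24: fresh scan; Z[24]=0
i=25: fresh scan; Z[25]=0
i=26: fresh scan; Z[26]=0
i=27: fresh scan; Z[27]=0
i=28: fresh scan; Z[28]=0

[29, 1, 0, 0, 0, 0, 0, 0, 0, 2, 2, 4, 1, 0, 0, 0, 0, 2, 4, 1, 0, 0, 1, 0, 0, 0, 0, 0, 0]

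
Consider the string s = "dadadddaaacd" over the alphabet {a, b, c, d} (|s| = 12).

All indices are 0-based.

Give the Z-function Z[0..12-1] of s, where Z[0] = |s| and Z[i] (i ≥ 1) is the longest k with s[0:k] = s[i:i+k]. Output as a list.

[12, 0, 3, 0, 1, 1, 2, 0, 0, 0, 0, 1]

Z[0]=12
i=1: fresh scan; Z[1]=0
i=2: fresh scan; Z[2]=3 scan→box=[2,5)
i=3: min(r-i=2, Z[1]=0)=0; Z[3]=0
i=4: min(r-i=1, Z[2]=3)=1; Z[4]=1
i=5: fresh scan; Z[5]=1 scan→box=[5,6)
i=6: fresh scan; Z[6]=2 scan→box=[6,8)
i=7: min(r-i=1, Z[1]=0)=0; Z[7]=0
i=8: fresh scan; Z[8]=0
i=9: fresh scan; Z[9]=0
i=10: fresh scan; Z[10]=0
i=11: fresh scan; Z[11]=1 scan→box=[11,12)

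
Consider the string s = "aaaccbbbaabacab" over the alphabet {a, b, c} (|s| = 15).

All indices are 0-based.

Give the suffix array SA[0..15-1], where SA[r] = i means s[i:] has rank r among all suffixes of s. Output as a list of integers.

[0, 8, 1, 13, 9, 11, 2, 14, 7, 10, 6, 5, 12, 4, 3]

sorted suffixes:
  #0 SA[0]=0  'aaaccbbbaabacab'
  #1 SA[1]=8  'aabacab'
  #2 SA[2]=1  'aaccbbbaabacab'
  #3 SA[3]=13  'ab'
  #4 SA[4]=9  'abacab'
  #5 SA[5]=11  'acab'
  #6 SA[6]=2  'accbbbaabacab'
  #7 SA[7]=14  'b'
  #8 SA[8]=7  'baabacab'
  #9 SA[9]=10  'bacab'
  #10 SA[10]=6  'bbaabacab'
  #11 SA[11]=5  'bbbaabacab'
  #12 SA[12]=12  'cab'
  #13 SA[13]=4  'cbbbaabacab'
  #14 SA[14]=3  'ccbbbaabacab'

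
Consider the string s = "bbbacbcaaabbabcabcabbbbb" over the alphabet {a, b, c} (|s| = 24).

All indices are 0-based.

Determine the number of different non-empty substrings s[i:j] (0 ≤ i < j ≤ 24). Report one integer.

rank→(start, suffix):
  0 → (7, 'aaabbabcabcabbbbb')
  1 → (8, 'aabbabcabcabbbbb')
  2 → (9, 'abbabcabcabbbbb')
  3 → (18, 'abbbbb')
  4 → (15, 'abcabbbbb')
  5 → (12, 'abcabcabbbbb')
  6 → (3, 'acbcaaabbabcabcabbbbb')
  7 → (23, 'b')
  8 → (11, 'babcabcabbbbb')
  9 → (2, 'bacbcaaabbabcabcabbbbb')
  10 → (22, 'bb')
  11 → (10, 'bbabcabcabbbbb')
  12 → (1, 'bbacbcaaabbabcabcabbbbb')
  13 → (21, 'bbb')
  14 → (0, 'bbbacbcaaabbabcabcabbbbb')
  15 → (20, 'bbbb')
  16 → (19, 'bbbbb')
  17 → (5, 'bcaaabbabcabcabbbbb')
  18 → (16, 'bcabbbbb')
  19 → (13, 'bcabcabbbbb')
  20 → (6, 'caaabbabcabcabbbbb')
  21 → (17, 'cabbbbb')
  22 → (14, 'cabcabbbbb')
  23 → (4, 'cbcaaabbabcabcabbbbb')

SA = [7, 8, 9, 18, 15, 12, 3, 23, 11, 2, 22, 10, 1, 21, 0, 20, 19, 5, 16, 13, 6, 17, 14, 4]
i: (SA[i-1],SA[i]) lcp shared
  1: (7,8) 2 'aa'
  2: (8,9) 1 'a'
  3: (9,18) 3 'abb'
  4: (18,15) 2 'ab'
  5: (15,12) 5 'abcab'
  6: (12,3) 1 'a'
  7: (3,23) 0 ''
  8: (23,11) 1 'b'
  9: (11,2) 2 'ba'
  10: (2,22) 1 'b'
  11: (22,10) 2 'bb'
  12: (10,1) 3 'bba'
  13: (1,21) 2 'bb'
  14: (21,0) 3 'bbb'
  15: (0,20) 3 'bbb'
  16: (20,19) 4 'bbbb'
  17: (19,5) 1 'b'
  18: (5,16) 3 'bca'
  19: (16,13) 4 'bcab'
  20: (13,6) 0 ''
  21: (6,17) 2 'ca'
  22: (17,14) 3 'cab'
  23: (14,4) 1 'c'

n(n+1)/2 = 24·25/2 = 300
Σ LCP = 0 + 2 + 1 + 3 + 2 + 5 + 1 + 0 + 1 + 2 + 1 + 2 + 3 + 2 + 3 + 3 + 4 + 1 + 3 + 4 + 0 + 2 + 3 + 1 = 49
distinct = 300 − 49 = 251

251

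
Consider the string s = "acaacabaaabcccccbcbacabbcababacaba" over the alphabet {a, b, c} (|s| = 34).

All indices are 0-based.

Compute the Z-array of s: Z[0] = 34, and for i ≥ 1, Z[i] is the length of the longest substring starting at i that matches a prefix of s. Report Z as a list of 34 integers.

[34, 0, 1, 3, 0, 1, 0, 1, 1, 1, 0, 0, 0, 0, 0, 0, 0, 0, 0, 3, 0, 1, 0, 0, 0, 1, 0, 1, 0, 3, 0, 1, 0, 1]

Z[0]=34
i=1: i≥r, start 0; Z[1]=0
i=2: i≥r, start 0; Z[2]=1 grow→box=[2,3)
i=3: i≥r, start 0; Z[3]=3 grow→box=[3,6)
i=4: min(r-i=2, Z[1]=0)=0; Z[4]=0
i=5: min(r-i=1, Z[2]=1)=1; Z[5]=1
i=6: i≥r, start 0; Z[6]=0
i=7: i≥r, start 0; Z[7]=1 grow→box=[7,8)
i=8: i≥r, start 0; Z[8]=1 grow→box=[8,9)
i=9: i≥r, start 0; Z[9]=1 grow→box=[9,10)
i=10: i≥r, start 0; Z[10]=0
i=11: i≥r, start 0; Z[11]=0
i=12: i≥r, start 0; Z[12]=0
i=13: i≥r, start 0; Z[13]=0
i=14: i≥r, start 0; Z[14]=0
i=15: i≥r, start 0; Z[15]=0
i=16: i≥r, start 0; Z[16]=0
i=17: i≥r, start 0; Z[17]=0
i=18: i≥r, start 0; Z[18]=0
i=19: i≥r, start 0; Z[19]=3 grow→box=[19,22)
i=20: min(r-i=2, Z[1]=0)=0; Z[20]=0
i=21: min(r-i=1, Z[2]=1)=1; Z[21]=1
i=22: i≥r, start 0; Z[22]=0
i=23: i≥r, start 0; Z[23]=0
i=24: i≥r, start 0; Z[24]=0
i=25: i≥r, start 0; Z[25]=1 grow→box=[25,26)
i=26: i≥r, start 0; Z[26]=0
i=27: i≥r, start 0; Z[27]=1 grow→box=[27,28)
i=28: i≥r, start 0; Z[28]=0
i=29: i≥r, start 0; Z[29]=3 grow→box=[29,32)
i=30: min(r-i=2, Z[1]=0)=0; Z[30]=0
i=31: min(r-i=1, Z[2]=1)=1; Z[31]=1
i=32: i≥r, start 0; Z[32]=0
i=33: i≥r, start 0; Z[33]=1 grow→box=[33,34)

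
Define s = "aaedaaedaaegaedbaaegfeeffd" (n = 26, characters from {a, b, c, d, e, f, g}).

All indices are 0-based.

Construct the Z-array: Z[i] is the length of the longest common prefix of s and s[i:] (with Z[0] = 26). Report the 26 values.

[26, 1, 0, 0, 7, 1, 0, 0, 3, 1, 0, 0, 1, 0, 0, 0, 3, 1, 0, 0, 0, 0, 0, 0, 0, 0]

Z[0]=26
i=1: outside box; Z[1]=1 scan→box=[1,2)
i=2: outside box; Z[2]=0
i=3: outside box; Z[3]=0
i=4: outside box; Z[4]=7 scan→box=[4,11)
i=5: min(r-i=6, Z[1]=1)=1; Z[5]=1
i=6: min(r-i=5, Z[2]=0)=0; Z[6]=0
i=7: min(r-i=4, Z[3]=0)=0; Z[7]=0
i=8: min(r-i=3, Z[4]=7)=3; Z[8]=3
i=9: min(r-i=2, Z[5]=1)=1; Z[9]=1
i=10: min(r-i=1, Z[6]=0)=0; Z[10]=0
i=11: outside box; Z[11]=0
i=12: outside box; Z[12]=1 scan→box=[12,13)
i=13: outside box; Z[13]=0
i=14: outside box; Z[14]=0
i=15: outside box; Z[15]=0
i=16: outside box; Z[16]=3 scan→box=[16,19)
i=17: min(r-i=2, Z[1]=1)=1; Z[17]=1
i=18: min(r-i=1, Z[2]=0)=0; Z[18]=0
i=19: outside box; Z[19]=0
i=20: outside box; Z[20]=0
i=21: outside box; Z[21]=0
i=22: outside box; Z[22]=0
i=23: outside box; Z[23]=0
i=24: outside box; Z[24]=0
i=25: outside box; Z[25]=0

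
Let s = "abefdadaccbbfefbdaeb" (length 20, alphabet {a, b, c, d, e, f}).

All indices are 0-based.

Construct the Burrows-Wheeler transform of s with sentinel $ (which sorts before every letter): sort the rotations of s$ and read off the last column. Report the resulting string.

b$dddecfabcaafbafbeeb

rank  rotation               last
    0  $abefdadaccbbfefbdaeb  b
    1  abefdadaccbbfefbdaeb$  $
    2  accbbfefbdaeb$abefdad  d
    3  adaccbbfefbdaeb$abefd  d
    4  aeb$abefdadaccbbfefbd  d
    5  b$abefdadaccbbfefbdae  e
    6  bbfefbdaeb$abefdadacc  c
    7  bdaeb$abefdadaccbbfef  f
    8  befdadaccbbfefbdaeb$a  a
    9  bfefbdaeb$abefdadaccb  b
   10  cbbfefbdaeb$abefdadac  c
   11  ccbbfefbdaeb$abefdada  a
   12  daccbbfefbdaeb$abefda  a
   13  dadaccbbfefbdaeb$abef  f
   14  daeb$abefdadaccbbfefb  b
   15  eb$abefdadaccbbfefbda  a
   16  efbdaeb$abefdadaccbbf  f
   17  efdadaccbbfefbdaeb$ab  b
   18  fbdaeb$abefdadaccbbfe  e
   19  fdadaccbbfefbdaeb$abe  e
   20  fefbdaeb$abefdadaccbb  b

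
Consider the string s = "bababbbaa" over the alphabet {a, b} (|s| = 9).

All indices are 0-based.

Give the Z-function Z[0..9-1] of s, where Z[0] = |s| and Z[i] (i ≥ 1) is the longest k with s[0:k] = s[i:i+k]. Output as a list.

Z[0]=9
i=1: fresh scan; Z[1]=0
i=2: fresh scan; Z[2]=3 grow→box=[2,5)
i=3: min(r-i=2, Z[1]=0)=0; Z[3]=0
i=4: min(r-i=1, Z[2]=3)=1; Z[4]=1
i=5: fresh scan; Z[5]=1 grow→box=[5,6)
i=6: fresh scan; Z[6]=2 grow→box=[6,8)
i=7: min(r-i=1, Z[1]=0)=0; Z[7]=0
i=8: fresh scan; Z[8]=0

[9, 0, 3, 0, 1, 1, 2, 0, 0]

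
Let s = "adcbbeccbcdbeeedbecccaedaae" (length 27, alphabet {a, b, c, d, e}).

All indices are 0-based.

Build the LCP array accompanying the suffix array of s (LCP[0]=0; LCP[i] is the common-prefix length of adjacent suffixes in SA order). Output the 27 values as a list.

[0, 1, 1, 2, 0, 1, 1, 4, 2, 0, 1, 2, 1, 2, 2, 1, 0, 1, 3, 1, 0, 1, 3, 1, 2, 1, 2]

rank→(start, suffix):
  0 → (24, 'aae')
  1 → (0, 'adcbbeccbcdbeeedbecccaedaae')
  2 → (25, 'ae')
  3 → (21, 'aedaae')
  4 → (3, 'bbeccbcdbeeedbecccaedaae')
  5 → (8, 'bcdbeeedbecccaedaae')
  6 → (4, 'beccbcdbeeedbecccaedaae')
  7 → (16, 'becccaedaae')
  8 → (11, 'beeedbecccaedaae')
  9 → (20, 'caedaae')
  10 → (2, 'cbbeccbcdbeeedbecccaedaae')
  11 → (7, 'cbcdbeeedbecccaedaae')
  12 → (19, 'ccaedaae')
  13 → (6, 'ccbcdbeeedbecccaedaae')
  14 → (18, 'cccaedaae')
  15 → (9, 'cdbeeedbecccaedaae')
  16 → (23, 'daae')
  17 → (15, 'dbecccaedaae')
  18 → (10, 'dbeeedbecccaedaae')
  19 → (1, 'dcbbeccbcdbeeedbecccaedaae')
  20 → (26, 'e')
  21 → (5, 'eccbcdbeeedbecccaedaae')
  22 → (17, 'ecccaedaae')
  23 → (22, 'edaae')
  24 → (14, 'edbecccaedaae')
  25 → (13, 'eedbecccaedaae')
  26 → (12, 'eeedbecccaedaae')

SA = [24, 0, 25, 21, 3, 8, 4, 16, 11, 20, 2, 7, 19, 6, 18, 9, 23, 15, 10, 1, 26, 5, 17, 22, 14, 13, 12]
rank  pair      lcp
   1  s[24:],s[0:]  1  'a'
   2  s[0:],s[25:]  1  'a'
   3  s[25:],s[21:]  2  'ae'
   4  s[21:],s[3:]  0  ''
   5  s[3:],s[8:]  1  'b'
   6  s[8:],s[4:]  1  'b'
   7  s[4:],s[16:]  4  'becc'
   8  s[16:],s[11:]  2  'be'
   9  s[11:],s[20:]  0  ''
  10  s[20:],s[2:]  1  'c'
  11  s[2:],s[7:]  2  'cb'
  12  s[7:],s[19:]  1  'c'
  13  s[19:],s[6:]  2  'cc'
  14  s[6:],s[18:]  2  'cc'
  15  s[18:],s[9:]  1  'c'
  16  s[9:],s[23:]  0  ''
  17  s[23:],s[15:]  1  'd'
  18  s[15:],s[10:]  3  'dbe'
  19  s[10:],s[1:]  1  'd'
  20  s[1:],s[26:]  0  ''
  21  s[26:],s[5:]  1  'e'
  22  s[5:],s[17:]  3  'ecc'
  23  s[17:],s[22:]  1  'e'
  24  s[22:],s[14:]  2  'ed'
  25  s[14:],s[13:]  1  'e'
  26  s[13:],s[12:]  2  'ee'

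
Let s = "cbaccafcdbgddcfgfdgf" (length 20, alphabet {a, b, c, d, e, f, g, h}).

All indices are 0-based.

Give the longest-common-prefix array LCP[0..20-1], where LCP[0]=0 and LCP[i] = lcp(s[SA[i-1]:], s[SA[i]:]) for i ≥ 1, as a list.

[0, 1, 0, 1, 0, 1, 1, 1, 1, 0, 1, 1, 1, 0, 1, 1, 1, 0, 1, 2]

rank | idx | suffix
   0 |   2 | accafcdbgddcfgfdgf
   1 |   5 | afcdbgddcfgfdgf
   2 |   1 | baccafcdbgddcfgfdgf
   3 |   9 | bgddcfgfdgf
   4 |   4 | cafcdbgddcfgfdgf
   5 |   0 | cbaccafcdbgddcfgfdgf
   6 |   3 | ccafcdbgddcfgfdgf
   7 |   7 | cdbgddcfgfdgf
   8 |  13 | cfgfdgf
   9 |   8 | dbgddcfgfdgf
  10 |  12 | dcfgfdgf
  11 |  11 | ddcfgfdgf
  12 |  17 | dgf
  13 |  19 | f
  14 |   6 | fcdbgddcfgfdgf
  15 |  16 | fdgf
  16 |  14 | fgfdgf
  17 |  10 | gddcfgfdgf
  18 |  18 | gf
  19 |  15 | gfdgf

SA = [2, 5, 1, 9, 4, 0, 3, 7, 13, 8, 12, 11, 17, 19, 6, 16, 14, 10, 18, 15]
i: (SA[i-1],SA[i]) lcp shared
  1: (2,5) 1 'a'
  2: (5,1) 0 ''
  3: (1,9) 1 'b'
  4: (9,4) 0 ''
  5: (4,0) 1 'c'
  6: (0,3) 1 'c'
  7: (3,7) 1 'c'
  8: (7,13) 1 'c'
  9: (13,8) 0 ''
  10: (8,12) 1 'd'
  11: (12,11) 1 'd'
  12: (11,17) 1 'd'
  13: (17,19) 0 ''
  14: (19,6) 1 'f'
  15: (6,16) 1 'f'
  16: (16,14) 1 'f'
  17: (14,10) 0 ''
  18: (10,18) 1 'g'
  19: (18,15) 2 'gf'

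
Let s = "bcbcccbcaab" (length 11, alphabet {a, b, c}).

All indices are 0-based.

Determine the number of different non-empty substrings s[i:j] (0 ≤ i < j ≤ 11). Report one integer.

53

sorted suffixes:
  #0 SA[0]=8  'aab'
  #1 SA[1]=9  'ab'
  #2 SA[2]=10  'b'
  #3 SA[3]=6  'bcaab'
  #4 SA[4]=0  'bcbcccbcaab'
  #5 SA[5]=2  'bcccbcaab'
  #6 SA[6]=7  'caab'
  #7 SA[7]=5  'cbcaab'
  #8 SA[8]=1  'cbcccbcaab'
  #9 SA[9]=4  'ccbcaab'
  #10 SA[10]=3  'cccbcaab'

SA = [8, 9, 10, 6, 0, 2, 7, 5, 1, 4, 3]
i: (SA[i-1],SA[i]) lcp shared
  1: (8,9) 1 'a'
  2: (9,10) 0 ''
  3: (10,6) 1 'b'
  4: (6,0) 2 'bc'
  5: (0,2) 2 'bc'
  6: (2,7) 0 ''
  7: (7,5) 1 'c'
  8: (5,1) 3 'cbc'
  9: (1,4) 1 'c'
  10: (4,3) 2 'cc'

n(n+1)/2 = 11·12/2 = 66
Σ LCP = 0 + 1 + 0 + 1 + 2 + 2 + 0 + 1 + 3 + 1 + 2 = 13
distinct = 66 − 13 = 53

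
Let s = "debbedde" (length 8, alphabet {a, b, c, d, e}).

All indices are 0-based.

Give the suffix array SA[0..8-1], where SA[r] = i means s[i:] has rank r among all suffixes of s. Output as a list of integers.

rank→(start, suffix):
  0 → (2, 'bbedde')
  1 → (3, 'bedde')
  2 → (5, 'dde')
  3 → (6, 'de')
  4 → (0, 'debbedde')
  5 → (7, 'e')
  6 → (1, 'ebbedde')
  7 → (4, 'edde')

[2, 3, 5, 6, 0, 7, 1, 4]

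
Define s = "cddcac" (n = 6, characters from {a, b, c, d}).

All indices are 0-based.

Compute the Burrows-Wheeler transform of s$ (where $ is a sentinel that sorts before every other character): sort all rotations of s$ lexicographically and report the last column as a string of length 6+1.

ccad$dc

rank  rotation last
    0  $cddcac  c
    1  ac$cddc  c
    2  c$cddca  a
    3  cac$cdd  d
    4  cddcac$  $
    5  dcac$cd  d
    6  ddcac$c  c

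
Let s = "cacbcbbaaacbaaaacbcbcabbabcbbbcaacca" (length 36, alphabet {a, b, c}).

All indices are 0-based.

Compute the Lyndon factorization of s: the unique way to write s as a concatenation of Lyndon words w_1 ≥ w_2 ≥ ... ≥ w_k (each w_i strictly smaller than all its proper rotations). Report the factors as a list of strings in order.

emit factor 1: 'c' (i=0, period=1)
emit factor 2: 'acbcbb' (i=1, period=6)
emit factor 3: 'aaacb' (i=7, period=5)
emit factor 4: 'aaaacbcbcabbabcbbbcaacc' (i=12, period=23)
emit factor 5: 'a' (i=35, period=1)

["c", "acbcbb", "aaacb", "aaaacbcbcabbabcbbbcaacc", "a"]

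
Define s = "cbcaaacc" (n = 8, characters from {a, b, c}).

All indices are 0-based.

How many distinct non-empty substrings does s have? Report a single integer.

rank→(start, suffix):
  0 → (3, 'aaacc')
  1 → (4, 'aacc')
  2 → (5, 'acc')
  3 → (1, 'bcaaacc')
  4 → (7, 'c')
  5 → (2, 'caaacc')
  6 → (0, 'cbcaaacc')
  7 → (6, 'cc')

SA = [3, 4, 5, 1, 7, 2, 0, 6]
i: (SA[i-1],SA[i]) lcp shared
  1: (3,4) 2 'aa'
  2: (4,5) 1 'a'
  3: (5,1) 0 ''
  4: (1,7) 0 ''
  5: (7,2) 1 'c'
  6: (2,0) 1 'c'
  7: (0,6) 1 'c'

n(n+1)/2 = 8·9/2 = 36
Σ LCP = 0 + 2 + 1 + 0 + 0 + 1 + 1 + 1 = 6
distinct = 36 − 6 = 30

30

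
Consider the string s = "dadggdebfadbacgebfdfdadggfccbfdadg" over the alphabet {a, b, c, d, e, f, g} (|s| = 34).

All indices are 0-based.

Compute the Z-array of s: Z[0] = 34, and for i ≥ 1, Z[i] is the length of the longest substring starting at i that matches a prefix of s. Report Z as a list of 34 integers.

[34, 0, 1, 0, 0, 1, 0, 0, 0, 0, 1, 0, 0, 0, 0, 0, 0, 0, 1, 0, 5, 0, 1, 0, 0, 0, 0, 0, 0, 0, 4, 0, 1, 0]

Z[0]=34
i=1: i≥r, start 0; Z[1]=0
i=2: i≥r, start 0; Z[2]=1 grow→box=[2,3)
i=3: i≥r, start 0; Z[3]=0
i=4: i≥r, start 0; Z[4]=0
i=5: i≥r, start 0; Z[5]=1 grow→box=[5,6)
i=6: i≥r, start 0; Z[6]=0
i=7: i≥r, start 0; Z[7]=0
i=8: i≥r, start 0; Z[8]=0
i=9: i≥r, start 0; Z[9]=0
i=10: i≥r, start 0; Z[10]=1 grow→box=[10,11)
i=11: i≥r, start 0; Z[11]=0
i=12: i≥r, start 0; Z[12]=0
i=13: i≥r, start 0; Z[13]=0
i=14: i≥r, start 0; Z[14]=0
i=15: i≥r, start 0; Z[15]=0
i=16: i≥r, start 0; Z[16]=0
i=17: i≥r, start 0; Z[17]=0
i=18: i≥r, start 0; Z[18]=1 grow→box=[18,19)
i=19: i≥r, start 0; Z[19]=0
i=20: i≥r, start 0; Z[20]=5 grow→box=[20,25)
i=21: min(r-i=4, Z[1]=0)=0; Z[21]=0
i=22: min(r-i=3, Z[2]=1)=1; Z[22]=1
i=23: min(r-i=2, Z[3]=0)=0; Z[23]=0
i=24: min(r-i=1, Z[4]=0)=0; Z[24]=0
i=25: i≥r, start 0; Z[25]=0
i=26: i≥r, start 0; Z[26]=0
i=27: i≥r, start 0; Z[27]=0
i=28: i≥r, start 0; Z[28]=0
i=29: i≥r, start 0; Z[29]=0
i=30: i≥r, start 0; Z[30]=4 grow→box=[30,34)
i=31: min(r-i=3, Z[1]=0)=0; Z[31]=0
i=32: min(r-i=2, Z[2]=1)=1; Z[32]=1
i=33: min(r-i=1, Z[3]=0)=0; Z[33]=0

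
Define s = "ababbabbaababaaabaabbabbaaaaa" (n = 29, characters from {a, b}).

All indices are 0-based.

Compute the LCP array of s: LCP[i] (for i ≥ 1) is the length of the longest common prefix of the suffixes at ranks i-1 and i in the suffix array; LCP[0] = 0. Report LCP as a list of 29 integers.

rank | idx | suffix
   0 |  28 | a
   1 |  27 | aa
   2 |  26 | aaa
   3 |  25 | aaaa
   4 |  24 | aaaaa
   5 |  13 | aaabaabbabbaaaaa
   6 |  14 | aabaabbabbaaaaa
   7 |   8 | aababaaabaabbabbaaaaa
   8 |  17 | aabbabbaaaaa
   9 |  11 | abaaabaabbabbaaaaa
  10 |  15 | abaabbabbaaaaa
  11 |   9 | ababaaabaabbabbaaaaa
  12 |   0 | ababbabbaababaaabaabbabbaaaaa
  13 |  21 | abbaaaaa
  14 |   5 | abbaababaaabaabbabbaaaaa
  15 |  18 | abbabbaaaaa
  16 |   2 | abbabbaababaaabaabbabbaaaaa
  17 |  23 | baaaaa
  18 |  12 | baaabaabbabbaaaaa
  19 |   7 | baababaaabaabbabbaaaaa
  20 |  16 | baabbabbaaaaa
  21 |  10 | babaaabaabbabbaaaaa
  22 |  20 | babbaaaaa
  23 |   4 | babbaababaaabaabbabbaaaaa
  24 |   1 | babbabbaababaaabaabbabbaaaaa
  25 |  22 | bbaaaaa
  26 |   6 | bbaababaaabaabbabbaaaaa
  27 |  19 | bbabbaaaaa
  28 |   3 | bbabbaababaaabaabbabbaaaaa

SA = [28, 27, 26, 25, 24, 13, 14, 8, 17, 11, 15, 9, 0, 21, 5, 18, 2, 23, 12, 7, 16, 10, 20, 4, 1, 22, 6, 19, 3]
rank  pair      lcp
   1  s[28:],s[27:]  1  'a'
   2  s[27:],s[26:]  2  'aa'
   3  s[26:],s[25:]  3  'aaa'
   4  s[25:],s[24:]  4  'aaaa'
   5  s[24:],s[13:]  3  'aaa'
   6  s[13:],s[14:]  2  'aa'
   7  s[14:],s[8:]  4  'aaba'
   8  s[8:],s[17:]  3  'aab'
   9  s[17:],s[11:]  1  'a'
  10  s[11:],s[15:]  4  'abaa'
  11  s[15:],s[9:]  3  'aba'
  12  s[9:],s[0:]  4  'abab'
  13  s[0:],s[21:]  2  'ab'
  14  s[21:],s[5:]  5  'abbaa'
  15  s[5:],s[18:]  4  'abba'
  16  s[18:],s[2:]  8  'abbabbaa'
  17  s[2:],s[23:]  0  ''
  18  s[23:],s[12:]  4  'baaa'
  19  s[12:],s[7:]  3  'baa'
  20  s[7:],s[16:]  4  'baab'
  21  s[16:],s[10:]  2  'ba'
  22  s[10:],s[20:]  3  'bab'
  23  s[20:],s[4:]  6  'babbaa'
  24  s[4:],s[1:]  5  'babba'
  25  s[1:],s[22:]  1  'b'
  26  s[22:],s[6:]  4  'bbaa'
  27  s[6:],s[19:]  3  'bba'
  28  s[19:],s[3:]  7  'bbabbaa'

[0, 1, 2, 3, 4, 3, 2, 4, 3, 1, 4, 3, 4, 2, 5, 4, 8, 0, 4, 3, 4, 2, 3, 6, 5, 1, 4, 3, 7]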